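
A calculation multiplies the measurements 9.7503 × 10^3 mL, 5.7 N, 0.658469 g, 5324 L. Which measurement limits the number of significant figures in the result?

5.7 N

9.7503 × 10^3 mL → 5 s.f.; 5.7 N → 2 s.f.; 0.658469 g → 6 s.f.; 5324 L → 4 s.f.
The fewest is 2 significant figures, from 5.7 N.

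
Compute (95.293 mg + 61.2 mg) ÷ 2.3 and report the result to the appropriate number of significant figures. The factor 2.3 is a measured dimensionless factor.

68 mg

95.293 mg + 61.2 mg = 156.493 mg; the sum is limited to 1 decimal place (4 s.f.).
Carrying full precision, 156.493 ÷ 2.3 = 68.0404347826… mg; 2.3 has 2 s.f., so the result keeps min(4, 2) = 2 s.f.
Rounded to 2 significant figures: 68 mg.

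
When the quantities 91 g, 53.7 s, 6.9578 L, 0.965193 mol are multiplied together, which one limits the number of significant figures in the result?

91 g → 2 s.f.; 53.7 s → 3 s.f.; 6.9578 L → 5 s.f.; 0.965193 mol → 6 s.f.
The fewest is 2 significant figures, from 91 g.

91 g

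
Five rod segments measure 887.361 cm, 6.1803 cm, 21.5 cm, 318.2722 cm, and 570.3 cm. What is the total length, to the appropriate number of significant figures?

887.361 cm + 6.1803 cm + 21.5 cm + 318.2722 cm + 570.3 cm = 1803.6135 cm.
Addition/subtraction keeps the fewest decimal places: 887.361 → 3 decimal places, 6.1803 → 4 decimal places, 21.5 → 1 decimal place, 318.2722 → 4 decimal places, 570.3 → 1 decimal place; limit is 1.
Rounded to 1 decimal place: 1803.6 cm.

1803.6 cm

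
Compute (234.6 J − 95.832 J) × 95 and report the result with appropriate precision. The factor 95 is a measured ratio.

1.3 × 10⁴ J

234.6 J − 95.832 J = 138.768 J; the difference is limited to 1 decimal place (4 s.f.).
Carrying full precision, 138.768 × 95 = 13182.96 J; 95 has 2 s.f., so the result keeps min(4, 2) = 2 s.f.
Rounded to 2 significant figures: 1.3 × 10⁴ J.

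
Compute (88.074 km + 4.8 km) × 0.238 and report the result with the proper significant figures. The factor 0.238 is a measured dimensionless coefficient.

22.1 km

88.074 km + 4.8 km = 92.874 km; the sum is limited to 1 decimal place (3 s.f.).
Carrying full precision, 92.874 × 0.238 = 22.104012 km; 0.238 has 3 s.f., so the result keeps min(3, 3) = 3 s.f.
Rounded to 3 significant figures: 22.1 km.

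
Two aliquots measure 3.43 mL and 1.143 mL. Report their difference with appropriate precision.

2.29 mL

3.43 mL − 1.143 mL = 2.287 mL.
Addition/subtraction keeps the fewest decimal places: 3.43 → 2 decimal places, 1.143 → 3 decimal places; limit is 2.
Rounded to 2 decimal places: 2.29 mL.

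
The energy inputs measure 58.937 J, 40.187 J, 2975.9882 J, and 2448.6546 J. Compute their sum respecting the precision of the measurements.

5523.767 J

58.937 J + 40.187 J + 2975.9882 J + 2448.6546 J = 5523.7668 J.
Addition/subtraction keeps the fewest decimal places: 58.937 → 3 decimal places, 40.187 → 3 decimal places, 2975.9882 → 4 decimal places, 2448.6546 → 4 decimal places; limit is 3.
Rounded to 3 decimal places: 5523.767 J.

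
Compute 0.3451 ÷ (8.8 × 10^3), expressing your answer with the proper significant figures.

3.9 × 10^-5

0.3451 ÷ (8.8 × 10^3) = 0.0000392159090909…
Multiplication/division keeps the fewest significant figures: 0.3451 → 4 s.f., 8.8 × 10^3 → 2 s.f.; limit is 2.
Rounded to 2 significant figures: 3.9 × 10^-5.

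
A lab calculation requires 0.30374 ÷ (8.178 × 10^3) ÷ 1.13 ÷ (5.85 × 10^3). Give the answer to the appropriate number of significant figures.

0.30374 ÷ (8.178 × 10^3) ÷ 1.13 ÷ (5.85 × 10^3) = 5.61850242734 × 10^-9…
Multiplication/division keeps the fewest significant figures: 0.30374 → 5 s.f., 8.178 × 10^3 → 4 s.f., 1.13 → 3 s.f., 5.85 × 10^3 → 3 s.f.; limit is 3.
Rounded to 3 significant figures: 5.62 × 10^-9.

5.62 × 10^-9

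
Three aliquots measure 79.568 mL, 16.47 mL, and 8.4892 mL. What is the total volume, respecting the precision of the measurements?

104.53 mL

79.568 mL + 16.47 mL + 8.4892 mL = 104.5272 mL.
Addition/subtraction keeps the fewest decimal places: 79.568 → 3 decimal places, 16.47 → 2 decimal places, 8.4892 → 4 decimal places; limit is 2.
Rounded to 2 decimal places: 104.53 mL.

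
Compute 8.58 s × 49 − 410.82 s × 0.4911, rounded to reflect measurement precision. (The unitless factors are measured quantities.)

2.2 × 10^2 s

8.58 × 49 = 420.42 → 4.2 × 10^2 s (2 s.f., last digit at the 10^1 place).
410.82 × 0.4911 = 201.753702 → 2.018 × 10^2 s (4 s.f., last digit at the 10^-1 place).
Difference: 218.666298 s; keep the coarser place, 10^1.
Result: 2.2 × 10^2 s.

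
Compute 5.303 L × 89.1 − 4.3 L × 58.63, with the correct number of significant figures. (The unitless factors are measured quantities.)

2.2 × 10² L

5.303 × 89.1 = 472.4973 → 4.72 × 10² L (3 s.f., last digit at the 10^0 place).
4.3 × 58.63 = 252.109 → 2.5 × 10² L (2 s.f., last digit at the 10^1 place).
Difference: 220.3883 L; keep the coarser place, 10^1.
Result: 2.2 × 10² L.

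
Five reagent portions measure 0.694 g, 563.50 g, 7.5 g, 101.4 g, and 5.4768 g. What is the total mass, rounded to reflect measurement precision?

0.694 g + 563.50 g + 7.5 g + 101.4 g + 5.4768 g = 678.5708 g.
Addition/subtraction keeps the fewest decimal places: 0.694 → 3 decimal places, 563.50 → 2 decimal places, 7.5 → 1 decimal place, 101.4 → 1 decimal place, 5.4768 → 4 decimal places; limit is 1.
Rounded to 1 decimal place: 678.6 g.

678.6 g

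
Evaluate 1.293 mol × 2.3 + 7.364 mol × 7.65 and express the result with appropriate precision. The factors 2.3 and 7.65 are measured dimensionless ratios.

59.3 mol

1.293 × 2.3 = 2.9739 → 3.0 mol (2 s.f., last digit at the 10^-1 place).
7.364 × 7.65 = 56.3346 → 56.3 mol (3 s.f., last digit at the 10^-1 place).
Sum: 59.3085 mol; keep the coarser place, 10^-1.
Result: 59.3 mol.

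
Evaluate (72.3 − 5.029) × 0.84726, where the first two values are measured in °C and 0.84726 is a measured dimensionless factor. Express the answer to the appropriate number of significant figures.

72.3 °C − 5.029 °C = 67.271 °C; the difference is limited to 1 decimal place (3 s.f.).
Carrying full precision, 67.271 × 0.84726 = 56.99602746 °C; 0.84726 has 5 s.f., so the result keeps min(3, 5) = 3 s.f.
Rounded to 3 significant figures: 57.0 °C.

57.0 °C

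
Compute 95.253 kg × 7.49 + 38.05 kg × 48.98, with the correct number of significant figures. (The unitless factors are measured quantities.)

2577 kg

95.253 × 7.49 = 713.44497 → 713 kg (3 s.f., last digit at the 10^0 place).
38.05 × 48.98 = 1863.689 → 1864 kg (4 s.f., last digit at the 10^0 place).
Sum: 2577.13397 kg; keep the coarser place, 10^0.
Result: 2577 kg.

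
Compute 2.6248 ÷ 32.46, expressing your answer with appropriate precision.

0.08086

2.6248 ÷ 32.46 = 0.0808626001232…
Multiplication/division keeps the fewest significant figures: 2.6248 → 5 s.f., 32.46 → 4 s.f.; limit is 4.
Rounded to 4 significant figures: 0.08086.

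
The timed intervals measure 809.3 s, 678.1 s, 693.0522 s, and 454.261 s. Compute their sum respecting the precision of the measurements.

809.3 s + 678.1 s + 693.0522 s + 454.261 s = 2634.7132 s.
Addition/subtraction keeps the fewest decimal places: 809.3 → 1 decimal place, 678.1 → 1 decimal place, 693.0522 → 4 decimal places, 454.261 → 3 decimal places; limit is 1.
Rounded to 1 decimal place: 2634.7 s.

2634.7 s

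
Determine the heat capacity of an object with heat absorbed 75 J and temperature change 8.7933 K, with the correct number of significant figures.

heat capacity = 75 J ÷ 8.7933 K = 8.52922111153… J/K.
75 has 2 significant figures; 8.7933 has 5.
Division/multiplication keeps the fewest: 2 significant figures.
Rounded: 8.5 J/K.

8.5 J/K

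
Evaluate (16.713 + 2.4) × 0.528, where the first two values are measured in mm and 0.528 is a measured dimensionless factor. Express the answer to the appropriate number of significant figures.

16.713 mm + 2.4 mm = 19.113 mm; the sum is limited to 1 decimal place (3 s.f.).
Carrying full precision, 19.113 × 0.528 = 10.091664 mm; 0.528 has 3 s.f., so the result keeps min(3, 3) = 3 s.f.
Rounded to 3 significant figures: 10.1 mm.

10.1 mm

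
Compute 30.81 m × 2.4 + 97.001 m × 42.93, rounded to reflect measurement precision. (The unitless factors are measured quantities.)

30.81 × 2.4 = 73.944 → 74 m (2 s.f., last digit at the 10^0 place).
97.001 × 42.93 = 4164.25293 → 4164 m (4 s.f., last digit at the 10^0 place).
Sum: 4238.19693 m; keep the coarser place, 10^0.
Result: 4238 m.

4238 m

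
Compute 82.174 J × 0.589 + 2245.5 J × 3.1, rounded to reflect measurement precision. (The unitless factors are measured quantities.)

7.0 × 10³ J

82.174 × 0.589 = 48.400486 → 48.4 J (3 s.f., last digit at the 10^-1 place).
2245.5 × 3.1 = 6961.05 → 7.0 × 10³ J (2 s.f., last digit at the 10^2 place).
Sum: 7009.450486 J; keep the coarser place, 10^2.
Result: 7.0 × 10³ J.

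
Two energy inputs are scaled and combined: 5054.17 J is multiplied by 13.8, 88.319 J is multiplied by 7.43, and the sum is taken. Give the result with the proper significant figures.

7.04 × 10^4 J

5054.17 × 13.8 = 69747.546 → 6.97 × 10^4 J (3 s.f., last digit at the 10^2 place).
88.319 × 7.43 = 656.21017 → 656 J (3 s.f., last digit at the 10^0 place).
Sum: 70403.75617 J; keep the coarser place, 10^2.
Result: 7.04 × 10^4 J.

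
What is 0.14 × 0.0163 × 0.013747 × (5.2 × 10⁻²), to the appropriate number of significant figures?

1.6 × 10⁻⁶

0.14 × 0.0163 × 0.013747 × (5.2 × 10⁻²) = 0.000001631274008
Multiplication/division keeps the fewest significant figures: 0.14 → 2 s.f., 0.0163 → 3 s.f., 0.013747 → 5 s.f., 5.2 × 10⁻² → 2 s.f.; limit is 2.
Rounded to 2 significant figures: 1.6 × 10⁻⁶.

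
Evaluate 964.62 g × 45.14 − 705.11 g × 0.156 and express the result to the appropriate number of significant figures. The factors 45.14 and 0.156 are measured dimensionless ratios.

4.343 × 10⁴ g

964.62 × 45.14 = 43542.9468 → 4.354 × 10⁴ g (4 s.f., last digit at the 10^1 place).
705.11 × 0.156 = 109.99716 → 1.10 × 10² g (3 s.f., last digit at the 10^0 place).
Difference: 43432.94964 g; keep the coarser place, 10^1.
Result: 4.343 × 10⁴ g.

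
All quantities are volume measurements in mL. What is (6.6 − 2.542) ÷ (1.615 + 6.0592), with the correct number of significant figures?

6.6 − 2.542 = 4.058, limited to 1 d.p. → 2 s.f.; 1.615 + 6.0592 = 7.6742, limited to 3 d.p. → 4 s.f.
Carrying full precision, 4.058 ÷ 7.6742 = 0.528784759323…; keep min(2, 4) = 2 s.f.
Rounded to 2 significant figures: 0.53.

0.53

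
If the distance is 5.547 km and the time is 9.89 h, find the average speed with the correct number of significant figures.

5.61 × 10^-1 km/h

average speed = 5.547 km ÷ 9.89 h = 0.560869565217… km/h.
5.547 has 4 significant figures; 9.89 has 3.
Division/multiplication keeps the fewest: 3 significant figures.
Rounded: 5.61 × 10^-1 km/h.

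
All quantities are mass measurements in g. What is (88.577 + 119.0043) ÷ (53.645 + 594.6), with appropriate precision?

3.202 × 10⁻¹

88.577 + 119.0043 = 207.5813, limited to 3 d.p. → 6 s.f.; 53.645 + 594.6 = 648.245, limited to 1 d.p. → 4 s.f.
Carrying full precision, 207.5813 ÷ 648.245 = 0.320220441345…; keep min(6, 4) = 4 s.f.
Rounded to 4 significant figures: 3.202 × 10⁻¹.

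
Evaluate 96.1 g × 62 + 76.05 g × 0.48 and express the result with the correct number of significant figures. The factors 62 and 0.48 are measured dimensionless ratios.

96.1 × 62 = 5958.2 → 6.0 × 10^3 g (2 s.f., last digit at the 10^2 place).
76.05 × 0.48 = 36.504 → 37 g (2 s.f., last digit at the 10^0 place).
Sum: 5994.704 g; keep the coarser place, 10^2.
Result: 6.0 × 10^3 g.

6.0 × 10^3 g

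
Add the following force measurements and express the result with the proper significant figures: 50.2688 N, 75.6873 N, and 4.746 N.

50.2688 N + 75.6873 N + 4.746 N = 130.7021 N.
Addition/subtraction keeps the fewest decimal places: 50.2688 → 4 decimal places, 75.6873 → 4 decimal places, 4.746 → 3 decimal places; limit is 3.
Rounded to 3 decimal places: 130.702 N.

130.702 N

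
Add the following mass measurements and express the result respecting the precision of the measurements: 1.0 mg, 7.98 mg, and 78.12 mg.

1.0 mg + 7.98 mg + 78.12 mg = 87.10 mg.
Addition/subtraction keeps the fewest decimal places: 1.0 → 1 decimal place, 7.98 → 2 decimal places, 78.12 → 2 decimal places; limit is 1.
Rounded to 1 decimal place: 87.1 mg.

87.1 mg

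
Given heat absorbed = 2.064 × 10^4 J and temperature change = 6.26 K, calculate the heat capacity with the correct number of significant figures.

3.30 × 10^3 J/K

heat capacity = 2.064 × 10^4 J ÷ 6.26 K = 3297.12460064… J/K.
2.064 × 10^4 has 4 significant figures; 6.26 has 3.
Division/multiplication keeps the fewest: 3 significant figures.
Rounded: 3.30 × 10^3 J/K.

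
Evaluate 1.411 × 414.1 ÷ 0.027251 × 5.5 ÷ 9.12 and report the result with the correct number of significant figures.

1.3 × 10⁴

1.411 × 414.1 ÷ 0.027251 × 5.5 ÷ 9.12 = 12930.5694641…
Multiplication/division keeps the fewest significant figures: 1.411 → 4 s.f., 414.1 → 4 s.f., 0.027251 → 5 s.f., 5.5 → 2 s.f., 9.12 → 3 s.f.; limit is 2.
Rounded to 2 significant figures: 1.3 × 10⁴.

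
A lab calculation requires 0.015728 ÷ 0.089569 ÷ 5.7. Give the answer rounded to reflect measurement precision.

0.015728 ÷ 0.089569 ÷ 5.7 = 0.0308063978119…
Multiplication/division keeps the fewest significant figures: 0.015728 → 5 s.f., 0.089569 → 5 s.f., 5.7 → 2 s.f.; limit is 2.
Rounded to 2 significant figures: 0.031.

0.031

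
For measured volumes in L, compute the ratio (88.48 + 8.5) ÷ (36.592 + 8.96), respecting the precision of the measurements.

2.13

88.48 + 8.5 = 96.98, limited to 1 d.p. → 3 s.f.; 36.592 + 8.96 = 45.552, limited to 2 d.p. → 4 s.f.
Carrying full precision, 96.98 ÷ 45.552 = 2.12899543379…; keep min(3, 4) = 3 s.f.
Rounded to 3 significant figures: 2.13.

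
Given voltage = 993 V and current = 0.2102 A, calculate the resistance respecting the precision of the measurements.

4.72 × 10³ Ω

resistance = 993 V ÷ 0.2102 A = 4724.07231208… Ω.
993 has 3 significant figures; 0.2102 has 4.
Division/multiplication keeps the fewest: 3 significant figures.
Rounded: 4.72 × 10³ Ω.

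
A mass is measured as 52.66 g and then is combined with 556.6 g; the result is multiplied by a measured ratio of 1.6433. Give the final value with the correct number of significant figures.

1001 g

52.66 g + 556.6 g = 609.26 g; the sum is limited to 1 decimal place (4 s.f.).
Carrying full precision, 609.26 × 1.6433 = 1001.196958 g; 1.6433 has 5 s.f., so the result keeps min(4, 5) = 4 s.f.
Rounded to 4 significant figures: 1001 g.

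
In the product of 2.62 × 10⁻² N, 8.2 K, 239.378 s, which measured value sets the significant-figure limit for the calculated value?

2.62 × 10⁻² N → 3 s.f.; 8.2 K → 2 s.f.; 239.378 s → 6 s.f.
The fewest is 2 significant figures, from 8.2 K.

8.2 K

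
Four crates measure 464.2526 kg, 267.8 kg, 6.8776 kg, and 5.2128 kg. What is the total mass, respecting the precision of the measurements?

464.2526 kg + 267.8 kg + 6.8776 kg + 5.2128 kg = 744.1430 kg.
Addition/subtraction keeps the fewest decimal places: 464.2526 → 4 decimal places, 267.8 → 1 decimal place, 6.8776 → 4 decimal places, 5.2128 → 4 decimal places; limit is 1.
Rounded to 1 decimal place: 744.1 kg.

744.1 kg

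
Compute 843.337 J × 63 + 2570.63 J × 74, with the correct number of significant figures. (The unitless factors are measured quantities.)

843.337 × 63 = 53130.231 → 5.3 × 10^4 J (2 s.f., last digit at the 10^3 place).
2570.63 × 74 = 190226.62 → 1.9 × 10^5 J (2 s.f., last digit at the 10^4 place).
Sum: 243356.851 J; keep the coarser place, 10^4.
Result: 2.4 × 10^5 J.

2.4 × 10^5 J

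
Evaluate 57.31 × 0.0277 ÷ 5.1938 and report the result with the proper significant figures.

0.306

57.31 × 0.0277 ÷ 5.1938 = 0.305650390851…
Multiplication/division keeps the fewest significant figures: 57.31 → 4 s.f., 0.0277 → 3 s.f., 5.1938 → 5 s.f.; limit is 3.
Rounded to 3 significant figures: 0.306.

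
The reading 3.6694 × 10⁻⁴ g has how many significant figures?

3.6694 × 10⁻⁴: in scientific notation every digit of the coefficient is significant.

5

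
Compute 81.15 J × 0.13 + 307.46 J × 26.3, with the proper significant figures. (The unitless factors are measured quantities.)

8.10 × 10³ J

81.15 × 0.13 = 10.5495 → 11 J (2 s.f., last digit at the 10^0 place).
307.46 × 26.3 = 8086.198 → 8.09 × 10³ J (3 s.f., last digit at the 10^1 place).
Sum: 8096.7475 J; keep the coarser place, 10^1.
Result: 8.10 × 10³ J.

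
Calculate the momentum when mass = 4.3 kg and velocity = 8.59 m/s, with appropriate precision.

momentum = 4.3 kg × 8.59 m/s = 36.937 kg·m/s.
4.3 has 2 significant figures; 8.59 has 3.
Division/multiplication keeps the fewest: 2 significant figures.
Rounded: 37 kg·m/s.

37 kg·m/s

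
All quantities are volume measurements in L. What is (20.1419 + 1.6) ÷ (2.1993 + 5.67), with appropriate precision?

20.1419 + 1.6 = 21.7419, limited to 1 d.p. → 3 s.f.; 2.1993 + 5.67 = 7.8693, limited to 2 d.p. → 3 s.f.
Carrying full precision, 21.7419 ÷ 7.8693 = 2.76287598643…; keep min(3, 3) = 3 s.f.
Rounded to 3 significant figures: 2.76.

2.76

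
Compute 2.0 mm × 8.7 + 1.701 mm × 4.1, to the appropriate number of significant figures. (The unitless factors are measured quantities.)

2.0 × 8.7 = 17.4 → 17 mm (2 s.f., last digit at the 10^0 place).
1.701 × 4.1 = 6.9741 → 7.0 mm (2 s.f., last digit at the 10^-1 place).
Sum: 24.3741 mm; keep the coarser place, 10^0.
Result: 24 mm.

24 mm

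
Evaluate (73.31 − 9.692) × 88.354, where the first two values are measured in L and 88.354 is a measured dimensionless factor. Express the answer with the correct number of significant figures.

5621 L

73.31 L − 9.692 L = 63.618 L; the difference is limited to 2 decimal places (4 s.f.).
Carrying full precision, 63.618 × 88.354 = 5620.904772 L; 88.354 has 5 s.f., so the result keeps min(4, 5) = 4 s.f.
Rounded to 4 significant figures: 5621 L.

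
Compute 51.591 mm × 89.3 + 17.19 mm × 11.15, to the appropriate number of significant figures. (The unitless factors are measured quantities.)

51.591 × 89.3 = 4607.0763 → 4.61 × 10^3 mm (3 s.f., last digit at the 10^1 place).
17.19 × 11.15 = 191.6685 → 191.7 mm (4 s.f., last digit at the 10^-1 place).
Sum: 4798.7448 mm; keep the coarser place, 10^1.
Result: 4.80 × 10^3 mm.

4.80 × 10^3 mm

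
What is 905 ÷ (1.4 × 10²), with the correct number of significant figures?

6.5

905 ÷ (1.4 × 10²) = 6.46428571429…
Multiplication/division keeps the fewest significant figures: 905 → 3 s.f., 1.4 × 10² → 2 s.f.; limit is 2.
Rounded to 2 significant figures: 6.5.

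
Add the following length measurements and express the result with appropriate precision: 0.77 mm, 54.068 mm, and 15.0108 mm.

0.77 mm + 54.068 mm + 15.0108 mm = 69.8488 mm.
Addition/subtraction keeps the fewest decimal places: 0.77 → 2 decimal places, 54.068 → 3 decimal places, 15.0108 → 4 decimal places; limit is 2.
Rounded to 2 decimal places: 69.85 mm.

69.85 mm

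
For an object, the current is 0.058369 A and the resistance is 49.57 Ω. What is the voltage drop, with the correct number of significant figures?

2.893 V

voltage drop = 0.058369 A × 49.57 Ω = 2.89335133 V.
0.058369 has 5 significant figures; 49.57 has 4.
Division/multiplication keeps the fewest: 4 significant figures.
Rounded: 2.893 V.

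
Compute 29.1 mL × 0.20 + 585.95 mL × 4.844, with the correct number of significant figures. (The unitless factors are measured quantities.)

29.1 × 0.20 = 5.82 → 5.8 mL (2 s.f., last digit at the 10^-1 place).
585.95 × 4.844 = 2838.3418 → 2838 mL (4 s.f., last digit at the 10^0 place).
Sum: 2844.1618 mL; keep the coarser place, 10^0.
Result: 2844 mL.

2844 mL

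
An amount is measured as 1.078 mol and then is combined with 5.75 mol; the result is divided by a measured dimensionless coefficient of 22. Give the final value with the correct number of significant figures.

0.31 mol

1.078 mol + 5.75 mol = 6.828 mol; the sum is limited to 2 decimal places (3 s.f.).
Carrying full precision, 6.828 ÷ 22 = 0.310363636364… mol; 22 has 2 s.f., so the result keeps min(3, 2) = 2 s.f.
Rounded to 2 significant figures: 0.31 mol.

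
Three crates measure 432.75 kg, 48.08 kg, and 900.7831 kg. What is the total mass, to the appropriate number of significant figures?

1381.61 kg

432.75 kg + 48.08 kg + 900.7831 kg = 1381.6131 kg.
Addition/subtraction keeps the fewest decimal places: 432.75 → 2 decimal places, 48.08 → 2 decimal places, 900.7831 → 4 decimal places; limit is 2.
Rounded to 2 decimal places: 1381.61 kg.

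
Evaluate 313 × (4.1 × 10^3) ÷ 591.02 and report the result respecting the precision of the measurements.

313 × (4.1 × 10^3) ÷ 591.02 = 2171.33091943…
Multiplication/division keeps the fewest significant figures: 313 → 3 s.f., 4.1 × 10^3 → 2 s.f., 591.02 → 5 s.f.; limit is 2.
Rounded to 2 significant figures: 2.2 × 10^3.

2.2 × 10^3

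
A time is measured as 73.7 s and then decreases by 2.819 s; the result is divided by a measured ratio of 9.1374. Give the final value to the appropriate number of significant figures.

7.76 s

73.7 s − 2.819 s = 70.881 s; the difference is limited to 1 decimal place (3 s.f.).
Carrying full precision, 70.881 ÷ 9.1374 = 7.75723947731… s; 9.1374 has 5 s.f., so the result keeps min(3, 5) = 3 s.f.
Rounded to 3 significant figures: 7.76 s.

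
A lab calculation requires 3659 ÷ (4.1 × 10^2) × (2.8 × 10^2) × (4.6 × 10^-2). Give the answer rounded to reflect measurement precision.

3659 ÷ (4.1 × 10^2) × (2.8 × 10^2) × (4.6 × 10^-2) = 114.946146341…
Multiplication/division keeps the fewest significant figures: 3659 → 4 s.f., 4.1 × 10^2 → 2 s.f., 2.8 × 10^2 → 2 s.f., 4.6 × 10^-2 → 2 s.f.; limit is 2.
Rounded to 2 significant figures: 1.1 × 10^2.

1.1 × 10^2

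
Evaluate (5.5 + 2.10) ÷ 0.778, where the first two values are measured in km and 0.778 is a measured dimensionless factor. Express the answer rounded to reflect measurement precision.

9.8 km

5.5 km + 2.10 km = 7.60 km; the sum is limited to 1 decimal place (2 s.f.).
Carrying full precision, 7.60 ÷ 0.778 = 9.76863753213… km; 0.778 has 3 s.f., so the result keeps min(2, 3) = 2 s.f.
Rounded to 2 significant figures: 9.8 km.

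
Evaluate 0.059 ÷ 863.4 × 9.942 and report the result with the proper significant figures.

0.059 ÷ 863.4 × 9.942 = 0.000679381514941…
Multiplication/division keeps the fewest significant figures: 0.059 → 2 s.f., 863.4 → 4 s.f., 9.942 → 4 s.f.; limit is 2.
Rounded to 2 significant figures: 6.8 × 10^-4.

6.8 × 10^-4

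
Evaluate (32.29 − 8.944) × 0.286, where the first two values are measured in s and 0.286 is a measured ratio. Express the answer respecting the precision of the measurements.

6.68 s

32.29 s − 8.944 s = 23.346 s; the difference is limited to 2 decimal places (4 s.f.).
Carrying full precision, 23.346 × 0.286 = 6.676956 s; 0.286 has 3 s.f., so the result keeps min(4, 3) = 3 s.f.
Rounded to 3 significant figures: 6.68 s.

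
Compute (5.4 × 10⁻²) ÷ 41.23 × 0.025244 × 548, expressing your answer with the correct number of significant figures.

0.018

(5.4 × 10⁻²) ÷ 41.23 × 0.025244 × 548 = 0.018118371283…
Multiplication/division keeps the fewest significant figures: 5.4 × 10⁻² → 2 s.f., 41.23 → 4 s.f., 0.025244 → 5 s.f., 548 → 3 s.f.; limit is 2.
Rounded to 2 significant figures: 0.018.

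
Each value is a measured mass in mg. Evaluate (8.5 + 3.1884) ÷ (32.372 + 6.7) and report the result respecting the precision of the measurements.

0.299

8.5 + 3.1884 = 11.6884, limited to 1 d.p. → 3 s.f.; 32.372 + 6.7 = 39.072, limited to 1 d.p. → 3 s.f.
Carrying full precision, 11.6884 ÷ 39.072 = 0.29915028665…; keep min(3, 3) = 3 s.f.
Rounded to 3 significant figures: 0.299.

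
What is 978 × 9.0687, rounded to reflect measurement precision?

978 × 9.0687 = 8869.1886
Multiplication/division keeps the fewest significant figures: 978 → 3 s.f., 9.0687 → 5 s.f.; limit is 3.
Rounded to 3 significant figures: 8.87 × 10^3.

8.87 × 10^3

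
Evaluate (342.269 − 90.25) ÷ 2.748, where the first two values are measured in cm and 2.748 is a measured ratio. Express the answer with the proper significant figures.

91.71 cm

342.269 cm − 90.25 cm = 252.019 cm; the difference is limited to 2 decimal places (5 s.f.).
Carrying full precision, 252.019 ÷ 2.748 = 91.7099708879… cm; 2.748 has 4 s.f., so the result keeps min(5, 4) = 4 s.f.
Rounded to 4 significant figures: 91.71 cm.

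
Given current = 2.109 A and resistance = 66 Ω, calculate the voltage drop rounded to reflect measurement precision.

voltage drop = 2.109 A × 66 Ω = 139.194 V.
2.109 has 4 significant figures; 66 has 2.
Division/multiplication keeps the fewest: 2 significant figures.
Rounded: 1.4 × 10² V.

1.4 × 10² V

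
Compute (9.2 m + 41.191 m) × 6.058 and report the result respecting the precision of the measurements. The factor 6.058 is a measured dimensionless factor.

305 m

9.2 m + 41.191 m = 50.391 m; the sum is limited to 1 decimal place (3 s.f.).
Carrying full precision, 50.391 × 6.058 = 305.268678 m; 6.058 has 4 s.f., so the result keeps min(3, 4) = 3 s.f.
Rounded to 3 significant figures: 305 m.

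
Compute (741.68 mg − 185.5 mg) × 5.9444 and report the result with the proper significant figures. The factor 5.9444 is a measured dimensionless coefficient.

3306 mg

741.68 mg − 185.5 mg = 556.18 mg; the difference is limited to 1 decimal place (4 s.f.).
Carrying full precision, 556.18 × 5.9444 = 3306.156392 mg; 5.9444 has 5 s.f., so the result keeps min(4, 5) = 4 s.f.
Rounded to 4 significant figures: 3306 mg.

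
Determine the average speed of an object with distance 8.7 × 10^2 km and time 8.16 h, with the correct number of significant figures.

average speed = 8.7 × 10^2 km ÷ 8.16 h = 106.617647059… km/h.
8.7 × 10^2 has 2 significant figures; 8.16 has 3.
Division/multiplication keeps the fewest: 2 significant figures.
Rounded: 1.1 × 10^2 km/h.

1.1 × 10^2 km/h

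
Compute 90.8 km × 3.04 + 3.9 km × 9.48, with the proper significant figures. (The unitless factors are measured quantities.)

313 km

90.8 × 3.04 = 276.032 → 276 km (3 s.f., last digit at the 10^0 place).
3.9 × 9.48 = 36.972 → 37 km (2 s.f., last digit at the 10^0 place).
Sum: 313.004 km; keep the coarser place, 10^0.
Result: 313 km.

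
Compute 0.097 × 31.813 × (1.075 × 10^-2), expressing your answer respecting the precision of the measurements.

0.033

0.097 × 31.813 × (1.075 × 10^-2) = 0.03317300575
Multiplication/division keeps the fewest significant figures: 0.097 → 2 s.f., 31.813 → 5 s.f., 1.075 × 10^-2 → 4 s.f.; limit is 2.
Rounded to 2 significant figures: 0.033.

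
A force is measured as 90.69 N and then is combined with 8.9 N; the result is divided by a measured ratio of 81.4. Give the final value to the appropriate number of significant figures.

90.69 N + 8.9 N = 99.59 N; the sum is limited to 1 decimal place (3 s.f.).
Carrying full precision, 99.59 ÷ 81.4 = 1.22346437346… N; 81.4 has 3 s.f., so the result keeps min(3, 3) = 3 s.f.
Rounded to 3 significant figures: 1.22 N.

1.22 N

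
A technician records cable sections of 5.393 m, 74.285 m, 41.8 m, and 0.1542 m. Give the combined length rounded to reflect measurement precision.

5.393 m + 74.285 m + 41.8 m + 0.1542 m = 121.6322 m.
Addition/subtraction keeps the fewest decimal places: 5.393 → 3 decimal places, 74.285 → 3 decimal places, 41.8 → 1 decimal place, 0.1542 → 4 decimal places; limit is 1.
Rounded to 1 decimal place: 121.6 m.

121.6 m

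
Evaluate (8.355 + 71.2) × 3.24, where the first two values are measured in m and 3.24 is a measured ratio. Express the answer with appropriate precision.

8.355 m + 71.2 m = 79.555 m; the sum is limited to 1 decimal place (3 s.f.).
Carrying full precision, 79.555 × 3.24 = 257.7582 m; 3.24 has 3 s.f., so the result keeps min(3, 3) = 3 s.f.
Rounded to 3 significant figures: 258 m.

258 m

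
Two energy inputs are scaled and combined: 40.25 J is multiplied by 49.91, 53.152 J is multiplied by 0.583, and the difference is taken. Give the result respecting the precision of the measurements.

40.25 × 49.91 = 2008.8775 → 2.009 × 10^3 J (4 s.f., last digit at the 10^0 place).
53.152 × 0.583 = 30.987616 → 31.0 J (3 s.f., last digit at the 10^-1 place).
Difference: 1977.889884 J; keep the coarser place, 10^0.
Result: 1.978 × 10^3 J.

1.978 × 10^3 J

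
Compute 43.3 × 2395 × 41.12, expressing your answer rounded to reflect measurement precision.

43.3 × 2395 × 41.12 = 4264287.92
Multiplication/division keeps the fewest significant figures: 43.3 → 3 s.f., 2395 → 4 s.f., 41.12 → 4 s.f.; limit is 3.
Rounded to 3 significant figures: 4.26 × 10^6.

4.26 × 10^6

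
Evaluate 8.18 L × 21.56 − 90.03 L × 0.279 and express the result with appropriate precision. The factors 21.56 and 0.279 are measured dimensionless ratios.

8.18 × 21.56 = 176.3608 → 176 L (3 s.f., last digit at the 10^0 place).
90.03 × 0.279 = 25.11837 → 25.1 L (3 s.f., last digit at the 10^-1 place).
Difference: 151.24243 L; keep the coarser place, 10^0.
Result: 151 L.

151 L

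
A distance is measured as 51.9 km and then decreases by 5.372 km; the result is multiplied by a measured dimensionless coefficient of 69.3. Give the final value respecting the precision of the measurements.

51.9 km − 5.372 km = 46.528 km; the difference is limited to 1 decimal place (3 s.f.).
Carrying full precision, 46.528 × 69.3 = 3224.3904 km; 69.3 has 3 s.f., so the result keeps min(3, 3) = 3 s.f.
Rounded to 3 significant figures: 3.22 × 10³ km.

3.22 × 10³ km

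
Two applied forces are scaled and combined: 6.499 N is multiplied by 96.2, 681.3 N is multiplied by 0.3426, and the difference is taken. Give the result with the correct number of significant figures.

6.499 × 96.2 = 625.2038 → 6.25 × 10² N (3 s.f., last digit at the 10^0 place).
681.3 × 0.3426 = 233.41338 → 233.4 N (4 s.f., last digit at the 10^-1 place).
Difference: 391.79042 N; keep the coarser place, 10^0.
Result: 392 N.

392 N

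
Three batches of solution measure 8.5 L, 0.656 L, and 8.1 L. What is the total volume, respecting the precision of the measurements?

8.5 L + 0.656 L + 8.1 L = 17.256 L.
Addition/subtraction keeps the fewest decimal places: 8.5 → 1 decimal place, 0.656 → 3 decimal places, 8.1 → 1 decimal place; limit is 1.
Rounded to 1 decimal place: 17.3 L.

17.3 L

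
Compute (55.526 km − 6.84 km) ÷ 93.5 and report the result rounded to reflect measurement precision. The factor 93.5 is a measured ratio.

0.521 km

55.526 km − 6.84 km = 48.686 km; the difference is limited to 2 decimal places (4 s.f.).
Carrying full precision, 48.686 ÷ 93.5 = 0.520705882353… km; 93.5 has 3 s.f., so the result keeps min(4, 3) = 3 s.f.
Rounded to 3 significant figures: 0.521 km.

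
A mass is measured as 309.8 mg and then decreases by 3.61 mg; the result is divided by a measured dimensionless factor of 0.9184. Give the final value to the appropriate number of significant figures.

309.8 mg − 3.61 mg = 306.19 mg; the difference is limited to 1 decimal place (4 s.f.).
Carrying full precision, 306.19 ÷ 0.9184 = 333.395034843… mg; 0.9184 has 4 s.f., so the result keeps min(4, 4) = 4 s.f.
Rounded to 4 significant figures: 333.4 mg.

333.4 mg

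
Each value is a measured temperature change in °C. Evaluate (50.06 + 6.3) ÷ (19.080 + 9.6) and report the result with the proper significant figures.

50.06 + 6.3 = 56.36, limited to 1 d.p. → 3 s.f.; 19.080 + 9.6 = 28.680, limited to 1 d.p. → 3 s.f.
Carrying full precision, 56.36 ÷ 28.680 = 1.96513249651…; keep min(3, 3) = 3 s.f.
Rounded to 3 significant figures: 1.97.

1.97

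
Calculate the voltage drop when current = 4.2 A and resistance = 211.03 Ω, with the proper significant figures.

8.9 × 10^2 V

voltage drop = 4.2 A × 211.03 Ω = 886.326 V.
4.2 has 2 significant figures; 211.03 has 5.
Division/multiplication keeps the fewest: 2 significant figures.
Rounded: 8.9 × 10^2 V.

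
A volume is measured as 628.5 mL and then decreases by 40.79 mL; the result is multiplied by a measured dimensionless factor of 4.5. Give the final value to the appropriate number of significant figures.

628.5 mL − 40.79 mL = 587.71 mL; the difference is limited to 1 decimal place (4 s.f.).
Carrying full precision, 587.71 × 4.5 = 2644.695 mL; 4.5 has 2 s.f., so the result keeps min(4, 2) = 2 s.f.
Rounded to 2 significant figures: 2.6 × 10³ mL.

2.6 × 10³ mL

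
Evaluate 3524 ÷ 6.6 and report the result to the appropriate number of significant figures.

5.3 × 10²

3524 ÷ 6.6 = 533.939393939…
Multiplication/division keeps the fewest significant figures: 3524 → 4 s.f., 6.6 → 2 s.f.; limit is 2.
Rounded to 2 significant figures: 5.3 × 10².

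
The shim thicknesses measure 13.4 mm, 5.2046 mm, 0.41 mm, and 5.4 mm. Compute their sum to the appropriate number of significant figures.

13.4 mm + 5.2046 mm + 0.41 mm + 5.4 mm = 24.4146 mm.
Addition/subtraction keeps the fewest decimal places: 13.4 → 1 decimal place, 5.2046 → 4 decimal places, 0.41 → 2 decimal places, 5.4 → 1 decimal place; limit is 1.
Rounded to 1 decimal place: 24.4 mm.

24.4 mm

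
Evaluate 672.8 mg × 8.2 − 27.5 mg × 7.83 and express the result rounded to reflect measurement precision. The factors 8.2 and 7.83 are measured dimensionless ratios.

5.3 × 10^3 mg

672.8 × 8.2 = 5516.96 → 5.5 × 10^3 mg (2 s.f., last digit at the 10^2 place).
27.5 × 7.83 = 215.325 → 215 mg (3 s.f., last digit at the 10^0 place).
Difference: 5301.635 mg; keep the coarser place, 10^2.
Result: 5.3 × 10^3 mg.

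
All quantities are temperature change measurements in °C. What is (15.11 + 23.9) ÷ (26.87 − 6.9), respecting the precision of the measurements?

1.95

15.11 + 23.9 = 39.01, limited to 1 d.p. → 3 s.f.; 26.87 − 6.9 = 19.97, limited to 1 d.p. → 3 s.f.
Carrying full precision, 39.01 ÷ 19.97 = 1.95343014522…; keep min(3, 3) = 3 s.f.
Rounded to 3 significant figures: 1.95.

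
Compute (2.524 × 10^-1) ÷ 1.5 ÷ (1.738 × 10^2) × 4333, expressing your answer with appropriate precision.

(2.524 × 10^-1) ÷ 1.5 ÷ (1.738 × 10^2) × 4333 = 4.195048715…
Multiplication/division keeps the fewest significant figures: 2.524 × 10^-1 → 4 s.f., 1.5 → 2 s.f., 1.738 × 10^2 → 4 s.f., 4333 → 4 s.f.; limit is 2.
Rounded to 2 significant figures: 4.2.

4.2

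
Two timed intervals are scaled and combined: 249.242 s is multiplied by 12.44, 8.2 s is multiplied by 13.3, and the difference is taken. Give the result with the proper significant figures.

2.99 × 10^3 s

249.242 × 12.44 = 3100.57048 → 3101 s (4 s.f., last digit at the 10^0 place).
8.2 × 13.3 = 109.06 → 1.1 × 10^2 s (2 s.f., last digit at the 10^1 place).
Difference: 2991.51048 s; keep the coarser place, 10^1.
Result: 2.99 × 10^3 s.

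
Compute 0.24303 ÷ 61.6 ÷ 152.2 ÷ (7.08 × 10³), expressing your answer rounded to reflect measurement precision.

3.66 × 10⁻⁹

0.24303 ÷ 61.6 ÷ 152.2 ÷ (7.08 × 10³) = 3.66126584834 × 10^-9…
Multiplication/division keeps the fewest significant figures: 0.24303 → 5 s.f., 61.6 → 3 s.f., 152.2 → 4 s.f., 7.08 × 10³ → 3 s.f.; limit is 3.
Rounded to 3 significant figures: 3.66 × 10⁻⁹.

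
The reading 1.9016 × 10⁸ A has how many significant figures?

5

1.9016 × 10⁸: in scientific notation every digit of the coefficient is significant.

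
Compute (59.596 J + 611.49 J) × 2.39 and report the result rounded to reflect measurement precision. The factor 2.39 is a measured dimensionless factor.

59.596 J + 611.49 J = 671.086 J; the sum is limited to 2 decimal places (5 s.f.).
Carrying full precision, 671.086 × 2.39 = 1603.89554 J; 2.39 has 3 s.f., so the result keeps min(5, 3) = 3 s.f.
Rounded to 3 significant figures: 1.60 × 10³ J.

1.60 × 10³ J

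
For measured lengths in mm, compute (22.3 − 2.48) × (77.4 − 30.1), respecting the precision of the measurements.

22.3 − 2.48 = 19.82, limited to 1 d.p. → 3 s.f.; 77.4 − 30.1 = 47.3, limited to 1 d.p. → 3 s.f.
Carrying full precision, 19.82 × 47.3 = 937.486; keep min(3, 3) = 3 s.f.
Rounded to 3 significant figures: 937 mm².

937 mm²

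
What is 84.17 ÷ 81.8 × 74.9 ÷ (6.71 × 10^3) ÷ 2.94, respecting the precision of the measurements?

84.17 ÷ 81.8 × 74.9 ÷ (6.71 × 10^3) ÷ 2.94 = 0.00390675332657…
Multiplication/division keeps the fewest significant figures: 84.17 → 4 s.f., 81.8 → 3 s.f., 74.9 → 3 s.f., 6.71 × 10^3 → 3 s.f., 2.94 → 3 s.f.; limit is 3.
Rounded to 3 significant figures: 0.00391.

0.00391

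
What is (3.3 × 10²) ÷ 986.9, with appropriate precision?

0.33

(3.3 × 10²) ÷ 986.9 = 0.334380383018…
Multiplication/division keeps the fewest significant figures: 3.3 × 10² → 2 s.f., 986.9 → 4 s.f.; limit is 2.
Rounded to 2 significant figures: 0.33.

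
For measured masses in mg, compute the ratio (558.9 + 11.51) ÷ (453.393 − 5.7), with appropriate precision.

558.9 + 11.51 = 570.41, limited to 1 d.p. → 4 s.f.; 453.393 − 5.7 = 447.693, limited to 1 d.p. → 4 s.f.
Carrying full precision, 570.41 ÷ 447.693 = 1.27410971358…; keep min(4, 4) = 4 s.f.
Rounded to 4 significant figures: 1.274.

1.274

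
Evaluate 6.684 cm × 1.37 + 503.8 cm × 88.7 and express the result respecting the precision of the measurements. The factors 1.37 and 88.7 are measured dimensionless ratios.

6.684 × 1.37 = 9.15708 → 9.16 cm (3 s.f., last digit at the 10^-2 place).
503.8 × 88.7 = 44687.06 → 4.47 × 10^4 cm (3 s.f., last digit at the 10^2 place).
Sum: 44696.21708 cm; keep the coarser place, 10^2.
Result: 4.47 × 10^4 cm.

4.47 × 10^4 cm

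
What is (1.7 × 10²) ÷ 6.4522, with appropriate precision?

26

(1.7 × 10²) ÷ 6.4522 = 26.3476023682…
Multiplication/division keeps the fewest significant figures: 1.7 × 10² → 2 s.f., 6.4522 → 5 s.f.; limit is 2.
Rounded to 2 significant figures: 26.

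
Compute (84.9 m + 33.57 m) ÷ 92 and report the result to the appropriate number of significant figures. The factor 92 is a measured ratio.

84.9 m + 33.57 m = 118.47 m; the sum is limited to 1 decimal place (4 s.f.).
Carrying full precision, 118.47 ÷ 92 = 1.2877173913… m; 92 has 2 s.f., so the result keeps min(4, 2) = 2 s.f.
Rounded to 2 significant figures: 1.3 m.

1.3 m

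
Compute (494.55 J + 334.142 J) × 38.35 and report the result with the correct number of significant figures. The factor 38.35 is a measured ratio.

3.178 × 10^4 J

494.55 J + 334.142 J = 828.692 J; the sum is limited to 2 decimal places (5 s.f.).
Carrying full precision, 828.692 × 38.35 = 31780.3382 J; 38.35 has 4 s.f., so the result keeps min(5, 4) = 4 s.f.
Rounded to 4 significant figures: 3.178 × 10^4 J.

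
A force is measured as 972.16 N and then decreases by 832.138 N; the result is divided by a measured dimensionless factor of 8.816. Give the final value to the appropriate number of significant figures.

972.16 N − 832.138 N = 140.022 N; the difference is limited to 2 decimal places (5 s.f.).
Carrying full precision, 140.022 ÷ 8.816 = 15.8827132486… N; 8.816 has 4 s.f., so the result keeps min(5, 4) = 4 s.f.
Rounded to 4 significant figures: 15.88 N.

15.88 N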